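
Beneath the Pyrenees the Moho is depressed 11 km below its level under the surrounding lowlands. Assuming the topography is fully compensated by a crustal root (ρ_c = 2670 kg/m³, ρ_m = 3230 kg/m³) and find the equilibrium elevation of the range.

2.31 km

For local isostatic compensation: ρ_c h = (ρ_m − ρ_c) r.
h = r (ρ_m − ρ_c) / ρ_c = 11 km × (3230 − 2670) / 2670 = 2.31 km.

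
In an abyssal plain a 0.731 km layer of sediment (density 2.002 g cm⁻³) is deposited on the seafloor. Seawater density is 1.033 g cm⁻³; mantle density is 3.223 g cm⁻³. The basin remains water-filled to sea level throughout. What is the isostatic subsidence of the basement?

Submarine loading: the sediment displaces seawater, and the subsidence is in turn flooded, so s (ρ_m − ρ_w) = t (ρ_sed − ρ_w).
s = 0.731 km × (2.002 − 1.033) / (3.223 − 1.033) = 0.323 km.

0.323 km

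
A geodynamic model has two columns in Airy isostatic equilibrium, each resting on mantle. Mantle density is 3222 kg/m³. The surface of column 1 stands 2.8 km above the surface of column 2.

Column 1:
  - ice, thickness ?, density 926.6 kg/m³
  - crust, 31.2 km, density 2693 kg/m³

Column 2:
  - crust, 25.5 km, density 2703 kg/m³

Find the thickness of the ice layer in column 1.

2.51 km

Take the compensation level at the base of the deeper column (depth z_c below the surface of column 1) and equate Σ ρ_i t_i down to z_c; mantle fills any gap and the z_c terms cancel.
Column 1: x×926.6 + 31.2×2693 + (z_c − 31.2 − x)×3222
Column 2: 2.8×0 + 25.5×2703 + (z_c − 2.8 − 25.5)×3222
The z_c×3222 term appears on both sides and cancels. Collect the known terms of each column as K = Σ(ρt)_known − 3222 × (depth of known layers): K_1 = 84021.6 − 3222×31.2 = −16504.8; K_2 = 68926.5 − 3222×(2.8 + 25.5) = −22256.1.
Balance: K_1 − x×(3222 − 926.6) = K_2, so x = (K_1 − K_2)/(3222 − 926.6) = 5751.3/2295.4 = 2.51 km.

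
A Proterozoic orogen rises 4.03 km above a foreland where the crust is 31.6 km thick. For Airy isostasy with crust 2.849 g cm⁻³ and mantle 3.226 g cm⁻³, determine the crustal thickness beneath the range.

Root depth r = h ρ_c / (ρ_m − ρ_c) = 4.03 km × 2.849 / 0.377 = 30.45 km.
Total thickness = T + h + r = 31.6 km + 4.03 km + 30.45 km = 66.1 km.

66.1 km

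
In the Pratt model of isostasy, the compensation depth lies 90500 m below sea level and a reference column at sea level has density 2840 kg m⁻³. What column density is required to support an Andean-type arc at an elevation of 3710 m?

Pratt balance: ρ_ref D = ρ (D + h).
ρ = ρ_ref D/(D + h) = 2840 × 90500 m/(90500 m + 3710 m) = 2730 kg m⁻³.

2730 kg m⁻³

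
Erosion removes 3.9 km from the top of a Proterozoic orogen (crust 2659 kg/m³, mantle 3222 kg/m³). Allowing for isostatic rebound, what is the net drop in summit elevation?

0.681 km

Rebound u = e ρ_c/ρ_m = 3.9 km × 2659/3222 = 3.219 km.
Net surface drop = e − u = 3.9 km − 3.219 km = e (ρ_m − ρ_c)/ρ_m = 0.681 km.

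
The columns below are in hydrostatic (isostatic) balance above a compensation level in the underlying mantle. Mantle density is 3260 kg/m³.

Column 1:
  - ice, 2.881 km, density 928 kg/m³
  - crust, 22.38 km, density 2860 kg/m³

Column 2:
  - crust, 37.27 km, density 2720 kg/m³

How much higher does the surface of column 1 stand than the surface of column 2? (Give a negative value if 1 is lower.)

For any compensation level in the mantle, the mantle terms cancel and isostasy reduces to e = (Σt_1 − Σt_2) − (Σ(ρt)_1 − Σ(ρt)_2) / ρ_m.
Σt_1 = 25.261 km; Σt_2 = 37.27 km; Σ(ρt)_1 = 66680.368; Σ(ρt)_2 = 101374.4 (in km·kg/m³).
e = (25.261 − 37.27) − (66680.368 − 101374.4) / 3260 = −1.37 km.

−1.37 km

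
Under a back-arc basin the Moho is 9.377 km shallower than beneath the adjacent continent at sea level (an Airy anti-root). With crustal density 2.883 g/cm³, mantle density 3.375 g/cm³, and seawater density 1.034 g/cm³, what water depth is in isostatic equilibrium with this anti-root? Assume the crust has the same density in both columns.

2.5 km

Replacing a thickness d of crust by seawater at the top must be balanced by replacing crust with mantle at the base: d (ρ_c − ρ_w) = a (ρ_m − ρ_c).
d = a (ρ_m − ρ_c)/(ρ_c − ρ_w) = 9.377 km × 0.492/1.849 = 2.5 km.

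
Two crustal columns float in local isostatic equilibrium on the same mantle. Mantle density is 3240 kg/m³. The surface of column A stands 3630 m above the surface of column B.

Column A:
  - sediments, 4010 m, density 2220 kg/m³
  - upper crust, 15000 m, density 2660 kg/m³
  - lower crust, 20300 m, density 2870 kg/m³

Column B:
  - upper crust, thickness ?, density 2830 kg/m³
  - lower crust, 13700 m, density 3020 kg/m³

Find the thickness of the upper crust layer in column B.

13500 m

Take the compensation level at the base of the deeper column (depth z_c below the surface of column A) and equate Σ ρ_i t_i down to z_c; mantle fills any gap and the z_c terms cancel.
Column A: 4010×2220 + 15000×2660 + 20300×2870 + (z_c − 39310)×3240
Column B: 3630×0 + x×2830 + 13700×3020 + (z_c − 3630 − 13700 − x)×3240
The z_c×3240 term appears on both sides and cancels. Collect the known terms of each column as K = Σ(ρt)_known − 3240 × (depth of known layers): K_A = 107063200 − 3240×39310 = −20301200; K_B = 41374000 − 3240×(3630 + 13700) = −14775200.
Balance: K_A = K_B − x×(3240 − 2830), so x = (K_B − K_A)/(3240 − 2830) = 5526000/410 = 13500 m.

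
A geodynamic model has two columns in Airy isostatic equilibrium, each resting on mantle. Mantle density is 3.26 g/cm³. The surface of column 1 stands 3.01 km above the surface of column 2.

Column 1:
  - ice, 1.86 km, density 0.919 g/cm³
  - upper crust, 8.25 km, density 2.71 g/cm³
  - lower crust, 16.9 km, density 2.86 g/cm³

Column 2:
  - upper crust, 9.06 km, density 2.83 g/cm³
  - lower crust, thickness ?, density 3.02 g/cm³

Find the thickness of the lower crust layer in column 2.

8.1 km

Take the compensation level at the base of the deeper column (depth z_c below the surface of column 1) and equate Σ ρ_i t_i down to z_c; mantle fills any gap and the z_c terms cancel.
Column 1: 1.86×0.919 + 8.25×2.71 + 16.9×2.86 + (z_c − 27.01)×3.26
Column 2: 3.01×0 + 9.06×2.83 + x×3.02 + (z_c − 3.01 − 9.06 − x)×3.26
The z_c×3.26 term appears on both sides and cancels. Collect the known terms of each column as K = Σ(ρt)_known − 3.26 × (depth of known layers): K_1 = 72.40084 − 3.26×27.01 = −15.65176; K_2 = 25.6398 − 3.26×(3.01 + 9.06) = −13.7084.
Balance: K_1 = K_2 − x×(3.26 − 3.02), so x = (K_2 − K_1)/(3.26 − 3.02) = 1.94336/0.24 = 8.1 km.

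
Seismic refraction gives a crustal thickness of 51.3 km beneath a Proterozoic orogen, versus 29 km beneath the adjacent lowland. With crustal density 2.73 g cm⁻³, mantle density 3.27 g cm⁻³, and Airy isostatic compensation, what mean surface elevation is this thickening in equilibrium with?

Excess crust Δ = 51.3 km − 29 km = 22.3 km, split between elevation h and root r with h + r = Δ.
Airy balance ρ_c h = (ρ_m − ρ_c) r gives r = h ρ_c/(ρ_m − ρ_c), so h (1 + ρ_c/(ρ_m − ρ_c)) = Δ, i.e. h = Δ (ρ_m − ρ_c)/ρ_m.
h = 22.3 km × 0.54/3.27 = 3.68 km.

3.68 km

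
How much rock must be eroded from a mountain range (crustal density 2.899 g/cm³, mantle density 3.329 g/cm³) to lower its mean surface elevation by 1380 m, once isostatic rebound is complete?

Net drop Δ = e − u = e − e ρ_c/ρ_m = e (ρ_m − ρ_c)/ρ_m.
e = Δ ρ_m/(ρ_m − ρ_c) = 1380 m × 3.329/0.43 = 10700 m.

10700 m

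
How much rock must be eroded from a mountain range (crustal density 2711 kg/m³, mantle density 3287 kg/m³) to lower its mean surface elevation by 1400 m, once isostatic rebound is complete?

Net drop Δ = e − u = e − e ρ_c/ρ_m = e (ρ_m − ρ_c)/ρ_m.
e = Δ ρ_m/(ρ_m − ρ_c) = 1400 m × 3287/576 = 7990 m.

7990 m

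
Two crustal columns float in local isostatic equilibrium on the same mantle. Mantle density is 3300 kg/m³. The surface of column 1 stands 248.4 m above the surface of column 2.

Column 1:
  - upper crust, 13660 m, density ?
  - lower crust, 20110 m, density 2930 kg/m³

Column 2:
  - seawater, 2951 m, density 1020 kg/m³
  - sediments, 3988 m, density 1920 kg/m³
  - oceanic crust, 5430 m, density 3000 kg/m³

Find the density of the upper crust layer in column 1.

2770 kg/m³

Take the compensation level at the base of the deeper column (depth z_c below the surface of column 1) and equate Σ ρ_i t_i down to z_c; mantle fills any gap and the z_c terms cancel.
Column 1: 13660×ρ + 20110×2930 + (z_c − 33770)×3300
Column 2: 248.4×0 + 2951×1020 + 3988×1920 + 5430×3000 + (z_c − 248.4 − 12369)×3300
The z_c×3300 term appears on both sides and cancels. Collect the known terms of each column as K = Σ(ρt)_known − 3300 × (depth of known layers): K_1 = 58922300 − 3300×33770 = −52518700; K_2 = 26956980 − 3300×(248.4 + 12369) = −14680440.
Balance: K_1 + 13660×ρ = K_2, so ρ = (K_2 − K_1)/13660 = 37838300/13660 = 2770 kg/m³.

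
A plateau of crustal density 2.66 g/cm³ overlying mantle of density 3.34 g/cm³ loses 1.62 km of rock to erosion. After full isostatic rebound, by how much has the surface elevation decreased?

Rebound u = e ρ_c/ρ_m = 1.62 km × 2.66/3.34 = 1.29 km.
Net surface drop = e − u = 1.62 km − 1.29 km = e (ρ_m − ρ_c)/ρ_m = 0.33 km.

0.33 km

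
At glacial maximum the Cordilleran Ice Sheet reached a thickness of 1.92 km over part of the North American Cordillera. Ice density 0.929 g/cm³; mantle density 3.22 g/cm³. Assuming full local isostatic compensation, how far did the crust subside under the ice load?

Balancing pressure at the compensation depth: the ice load ρ_ice t is balanced by mantle displaced below, ρ_m s.
s = t ρ_ice / ρ_m = 1.92 km × 0.929/3.22 = 0.554 km.

0.554 km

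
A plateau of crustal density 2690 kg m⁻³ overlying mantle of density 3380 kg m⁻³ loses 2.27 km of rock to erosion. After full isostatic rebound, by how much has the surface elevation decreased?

0.463 km

Rebound u = e ρ_c/ρ_m = 2.27 km × 2690/3380 = 1.807 km.
Net surface drop = e − u = 2.27 km − 1.807 km = e (ρ_m − ρ_c)/ρ_m = 0.463 km.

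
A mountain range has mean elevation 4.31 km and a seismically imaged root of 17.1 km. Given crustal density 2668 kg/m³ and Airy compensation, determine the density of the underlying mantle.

Airy balance: ρ_c h = (ρ_m − ρ_c) r → ρ_m = ρ_c (1 + h/r).
ρ_m = 2668 × (1 + 4.31 km/17.1 km) = 3340 kg/m³.

3340 kg/m³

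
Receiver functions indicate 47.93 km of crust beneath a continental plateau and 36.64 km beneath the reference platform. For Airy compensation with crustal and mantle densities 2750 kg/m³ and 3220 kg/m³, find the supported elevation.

Excess crust Δ = 47.93 km − 36.64 km = 11.29 km, split between elevation h and root r with h + r = Δ.
Airy balance ρ_c h = (ρ_m − ρ_c) r gives r = h ρ_c/(ρ_m − ρ_c), so h (1 + ρ_c/(ρ_m − ρ_c)) = Δ, i.e. h = Δ (ρ_m − ρ_c)/ρ_m.
h = 11.29 km × 470/3220 = 1.65 km.

1.65 km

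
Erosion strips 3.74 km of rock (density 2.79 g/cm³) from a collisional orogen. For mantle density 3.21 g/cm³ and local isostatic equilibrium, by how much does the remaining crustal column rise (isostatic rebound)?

Unloading: uplift u = e ρ_c/ρ_m = 3.74 km × 2.79/3.21 = 3.25 km.

3.25 km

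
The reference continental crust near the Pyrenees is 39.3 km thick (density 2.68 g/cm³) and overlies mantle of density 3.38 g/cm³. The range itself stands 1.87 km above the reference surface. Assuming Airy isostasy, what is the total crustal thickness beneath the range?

Root depth r = h ρ_c / (ρ_m − ρ_c) = 1.87 km × 2.68 / 0.7 = 7.159 km.
Total thickness = T + h + r = 39.3 km + 1.87 km + 7.159 km = 48.3 km.

48.3 km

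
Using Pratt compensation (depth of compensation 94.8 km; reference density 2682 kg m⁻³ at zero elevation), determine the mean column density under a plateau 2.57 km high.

2610 kg m⁻³

Pratt balance: ρ_ref D = ρ (D + h).
ρ = ρ_ref D/(D + h) = 2682 × 94.8 km/(94.8 km + 2.57 km) = 2610 kg m⁻³.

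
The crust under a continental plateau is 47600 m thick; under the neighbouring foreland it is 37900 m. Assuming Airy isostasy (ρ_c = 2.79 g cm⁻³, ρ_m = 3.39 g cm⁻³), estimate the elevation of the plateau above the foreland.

1720 m

Excess crust Δ = 47600 m − 37900 m = 9700 m, split between elevation h and root r with h + r = Δ.
Airy balance ρ_c h = (ρ_m − ρ_c) r gives r = h ρ_c/(ρ_m − ρ_c), so h (1 + ρ_c/(ρ_m − ρ_c)) = Δ, i.e. h = Δ (ρ_m − ρ_c)/ρ_m.
h = 9700 m × 0.6/3.39 = 1720 m.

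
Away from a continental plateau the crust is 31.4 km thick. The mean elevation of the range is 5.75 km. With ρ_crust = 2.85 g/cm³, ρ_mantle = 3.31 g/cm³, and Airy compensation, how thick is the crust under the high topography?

Root depth r = h ρ_c / (ρ_m − ρ_c) = 5.75 km × 2.85 / 0.46 = 35.62 km.
Total thickness = T + h + r = 31.4 km + 5.75 km + 35.62 km = 72.8 km.

72.8 km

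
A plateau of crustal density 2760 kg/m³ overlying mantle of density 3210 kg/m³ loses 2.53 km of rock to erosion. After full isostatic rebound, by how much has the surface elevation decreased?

0.355 km

Rebound u = e ρ_c/ρ_m = 2.53 km × 2760/3210 = 2.175 km.
Net surface drop = e − u = 2.53 km − 2.175 km = e (ρ_m − ρ_c)/ρ_m = 0.355 km.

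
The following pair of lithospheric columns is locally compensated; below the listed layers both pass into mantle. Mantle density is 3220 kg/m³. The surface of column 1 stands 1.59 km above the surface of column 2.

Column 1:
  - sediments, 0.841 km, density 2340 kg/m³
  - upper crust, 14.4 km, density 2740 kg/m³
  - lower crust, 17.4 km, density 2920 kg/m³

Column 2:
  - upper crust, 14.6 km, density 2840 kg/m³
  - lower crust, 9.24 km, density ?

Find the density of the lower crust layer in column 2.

2980 kg/m³

Take the compensation level at the base of the deeper column (depth z_c below the surface of column 1) and equate Σ ρ_i t_i down to z_c; mantle fills any gap and the z_c terms cancel.
Column 1: 0.841×2340 + 14.4×2740 + 17.4×2920 + (z_c − 32.641)×3220
Column 2: 1.59×0 + 14.6×2840 + 9.24×ρ + (z_c − 1.59 − 23.84)×3220
The z_c×3220 term appears on both sides and cancels. Collect the known terms of each column as K = Σ(ρt)_known − 3220 × (depth of known layers): K_1 = 92231.94 − 3220×32.641 = −12872.08; K_2 = 41464 − 3220×(1.59 + 23.84) = −40420.6.
Balance: K_1 = K_2 + 9.24×ρ, so ρ = (K_1 − K_2)/9.24 = 27548.5/9.24 = 2980 kg/m³.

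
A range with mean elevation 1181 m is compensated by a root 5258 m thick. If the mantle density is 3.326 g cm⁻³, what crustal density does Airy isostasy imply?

2.72 g cm⁻³

ρ_c h = (ρ_m − ρ_c) r → ρ_c (h + r) = ρ_m r → ρ_c = ρ_m r / (h + r).
ρ_c = 3.326 × 5258 m / (1181 m + 5258 m) = 2.72 g cm⁻³.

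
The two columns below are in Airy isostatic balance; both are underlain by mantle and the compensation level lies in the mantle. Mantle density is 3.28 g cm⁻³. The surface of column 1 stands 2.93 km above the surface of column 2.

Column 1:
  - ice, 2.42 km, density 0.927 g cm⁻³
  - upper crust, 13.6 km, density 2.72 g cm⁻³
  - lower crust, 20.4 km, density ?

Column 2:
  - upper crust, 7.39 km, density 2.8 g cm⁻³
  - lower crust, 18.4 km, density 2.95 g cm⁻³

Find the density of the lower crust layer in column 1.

Take the compensation level at the base of the deeper column (depth z_c below the surface of column 1) and equate Σ ρ_i t_i down to z_c; mantle fills any gap and the z_c terms cancel.
Column 1: 2.42×0.927 + 13.6×2.72 + 20.4×ρ + (z_c − 36.42)×3.28
Column 2: 2.93×0 + 7.39×2.8 + 18.4×2.95 + (z_c − 2.93 − 25.79)×3.28
The z_c×3.28 term appears on both sides and cancels. Collect the known terms of each column as K = Σ(ρt)_known − 3.28 × (depth of known layers): K_1 = 39.23534 − 3.28×36.42 = −80.22226; K_2 = 74.972 − 3.28×(2.93 + 25.79) = −19.2296.
Balance: K_1 + 20.4×ρ = K_2, so ρ = (K_2 − K_1)/20.4 = 60.9927/20.4 = 2.99 g cm⁻³.

2.99 g cm⁻³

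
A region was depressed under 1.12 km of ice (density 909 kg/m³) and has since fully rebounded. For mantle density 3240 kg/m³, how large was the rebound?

0.314 km

Removing the load lets mantle flow back in; uplift u satisfies ρ_ice t = ρ_m u.
u = t ρ_ice/ρ_m = 1.12 km × 909/3240 = 0.314 km.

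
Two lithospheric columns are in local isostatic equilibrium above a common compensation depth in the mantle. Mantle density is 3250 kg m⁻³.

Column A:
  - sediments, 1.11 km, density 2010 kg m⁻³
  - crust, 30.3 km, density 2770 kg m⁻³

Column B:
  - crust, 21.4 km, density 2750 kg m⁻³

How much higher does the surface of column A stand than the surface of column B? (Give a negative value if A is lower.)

1.61 km

For any compensation level in the mantle, the mantle terms cancel and isostasy reduces to e = (Σt_A − Σt_B) − (Σ(ρt)_A − Σ(ρt)_B) / ρ_m.
Σt_A = 31.41 km; Σt_B = 21.4 km; Σ(ρt)_A = 86162.1; Σ(ρt)_B = 58850 (in km·kg m⁻³).
e = (31.41 − 21.4) − (86162.1 − 58850) / 3250 = 1.61 km.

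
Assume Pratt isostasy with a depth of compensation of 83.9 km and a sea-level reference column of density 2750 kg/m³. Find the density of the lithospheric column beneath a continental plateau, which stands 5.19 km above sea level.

2590 kg/m³

Pratt balance: ρ_ref D = ρ (D + h).
ρ = ρ_ref D/(D + h) = 2750 × 83.9 km/(83.9 km + 5.19 km) = 2590 kg/m³.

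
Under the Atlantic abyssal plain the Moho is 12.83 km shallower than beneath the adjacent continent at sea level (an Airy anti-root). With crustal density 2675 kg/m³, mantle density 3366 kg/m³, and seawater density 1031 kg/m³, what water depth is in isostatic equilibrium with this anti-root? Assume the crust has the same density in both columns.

Replacing a thickness d of crust by seawater at the top must be balanced by replacing crust with mantle at the base: d (ρ_c − ρ_w) = a (ρ_m − ρ_c).
d = a (ρ_m − ρ_c)/(ρ_c − ρ_w) = 12.83 km × 691/1644 = 5.39 km.

5.39 km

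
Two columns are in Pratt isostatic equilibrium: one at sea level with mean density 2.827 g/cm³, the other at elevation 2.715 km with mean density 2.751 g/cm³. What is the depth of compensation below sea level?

98.3 km

ρ_ref D = ρ (D + h) → D (ρ_ref − ρ) = ρ h.
D = ρ h/(ρ_ref − ρ) = 2.751 × 2.715 km/(2.827 − 2.751) = 98.3 km.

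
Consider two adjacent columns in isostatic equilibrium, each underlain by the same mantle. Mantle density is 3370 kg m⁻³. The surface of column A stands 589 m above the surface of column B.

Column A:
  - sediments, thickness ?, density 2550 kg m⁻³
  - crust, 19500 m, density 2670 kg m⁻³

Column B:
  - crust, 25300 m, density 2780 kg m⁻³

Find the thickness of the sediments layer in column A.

Take the compensation level at the base of the deeper column (depth z_c below the surface of column A) and equate Σ ρ_i t_i down to z_c; mantle fills any gap and the z_c terms cancel.
Column A: x×2550 + 19500×2670 + (z_c − 19500 − x)×3370
Column B: 589×0 + 25300×2780 + (z_c − 589 − 25300)×3370
The z_c×3370 term appears on both sides and cancels. Collect the known terms of each column as K = Σ(ρt)_known − 3370 × (depth of known layers): K_A = 52065000 − 3370×19500 = −13650000; K_B = 70334000 − 3370×(589 + 25300) = −16911930.
Balance: K_A − x×(3370 − 2550) = K_B, so x = (K_A − K_B)/(3370 − 2550) = 3261930/820 = 3980 m.

3980 m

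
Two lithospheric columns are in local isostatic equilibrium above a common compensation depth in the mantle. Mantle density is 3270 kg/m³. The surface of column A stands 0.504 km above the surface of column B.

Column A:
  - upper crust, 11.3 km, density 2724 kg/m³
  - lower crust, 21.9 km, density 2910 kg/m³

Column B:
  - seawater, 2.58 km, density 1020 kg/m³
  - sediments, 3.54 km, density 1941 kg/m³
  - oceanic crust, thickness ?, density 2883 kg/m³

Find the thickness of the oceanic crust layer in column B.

Take the compensation level at the base of the deeper column (depth z_c below the surface of column A) and equate Σ ρ_i t_i down to z_c; mantle fills any gap and the z_c terms cancel.
Column A: 11.3×2724 + 21.9×2910 + (z_c − 33.2)×3270
Column B: 0.504×0 + 2.58×1020 + 3.54×1941 + x×2883 + (z_c − 0.504 − 6.12 − x)×3270
The z_c×3270 term appears on both sides and cancels. Collect the known terms of each column as K = Σ(ρt)_known − 3270 × (depth of known layers): K_A = 94510.2 − 3270×33.2 = −14053.8; K_B = 9502.74 − 3270×(0.504 + 6.12) = −12157.74.
Balance: K_A = K_B − x×(3270 − 2883), so x = (K_B − K_A)/(3270 − 2883) = 1896.06/387 = 4.9 km.

4.9 km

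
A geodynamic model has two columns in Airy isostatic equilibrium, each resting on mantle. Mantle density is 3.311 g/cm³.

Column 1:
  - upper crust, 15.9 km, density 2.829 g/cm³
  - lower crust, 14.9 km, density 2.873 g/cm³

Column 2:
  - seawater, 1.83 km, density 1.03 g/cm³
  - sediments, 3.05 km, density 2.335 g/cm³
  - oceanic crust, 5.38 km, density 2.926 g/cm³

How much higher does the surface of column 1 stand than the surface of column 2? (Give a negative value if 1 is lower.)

1.5 km

For any compensation level in the mantle, the mantle terms cancel and isostasy reduces to e = (Σt_1 − Σt_2) − (Σ(ρt)_1 − Σ(ρt)_2) / ρ_m.
Σt_1 = 30.8 km; Σt_2 = 10.26 km; Σ(ρt)_1 = 87.7888; Σ(ρt)_2 = 24.74853 (in km·g/cm³).
e = (30.8 − 10.26) − (87.7888 − 24.74853) / 3.311 = 1.5 km.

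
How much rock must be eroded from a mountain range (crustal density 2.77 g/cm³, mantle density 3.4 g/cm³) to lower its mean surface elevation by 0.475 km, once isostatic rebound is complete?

Net drop Δ = e − u = e − e ρ_c/ρ_m = e (ρ_m − ρ_c)/ρ_m.
e = Δ ρ_m/(ρ_m − ρ_c) = 0.475 km × 3.4/0.63 = 2.56 km.

2.56 km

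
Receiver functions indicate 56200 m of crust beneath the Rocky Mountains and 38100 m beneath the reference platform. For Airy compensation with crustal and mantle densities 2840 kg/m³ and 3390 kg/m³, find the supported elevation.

Excess crust Δ = 56200 m − 38100 m = 18100 m, split between elevation h and root r with h + r = Δ.
Airy balance ρ_c h = (ρ_m − ρ_c) r gives r = h ρ_c/(ρ_m − ρ_c), so h (1 + ρ_c/(ρ_m − ρ_c)) = Δ, i.e. h = Δ (ρ_m − ρ_c)/ρ_m.
h = 18100 m × 550/3390 = 2940 m.

2940 m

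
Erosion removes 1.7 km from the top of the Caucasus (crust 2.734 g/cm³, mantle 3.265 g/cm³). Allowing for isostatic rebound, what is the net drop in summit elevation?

0.276 km

Rebound u = e ρ_c/ρ_m = 1.7 km × 2.734/3.265 = 1.424 km.
Net surface drop = e − u = 1.7 km − 1.424 km = e (ρ_m − ρ_c)/ρ_m = 0.276 km.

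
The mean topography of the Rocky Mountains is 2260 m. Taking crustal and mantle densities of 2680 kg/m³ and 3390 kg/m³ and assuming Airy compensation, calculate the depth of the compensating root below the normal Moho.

Balancing pressure at the compensation depth: the weight of the topography is balanced by the buoyancy of the root, ρ_c h = (ρ_m − ρ_c) r.
r = h · ρ_c / (ρ_m − ρ_c) = 2260 m × 2680 / (3390 − 2680) = 8530 m.

8530 m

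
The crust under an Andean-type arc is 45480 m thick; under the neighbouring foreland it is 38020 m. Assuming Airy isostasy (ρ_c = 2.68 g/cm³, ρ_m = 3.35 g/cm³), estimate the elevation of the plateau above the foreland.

1490 m

Excess crust Δ = 45480 m − 38020 m = 7460 m, split between elevation h and root r with h + r = Δ.
Airy balance ρ_c h = (ρ_m − ρ_c) r gives r = h ρ_c/(ρ_m − ρ_c), so h (1 + ρ_c/(ρ_m − ρ_c)) = Δ, i.e. h = Δ (ρ_m − ρ_c)/ρ_m.
h = 7460 m × 0.67/3.35 = 1490 m.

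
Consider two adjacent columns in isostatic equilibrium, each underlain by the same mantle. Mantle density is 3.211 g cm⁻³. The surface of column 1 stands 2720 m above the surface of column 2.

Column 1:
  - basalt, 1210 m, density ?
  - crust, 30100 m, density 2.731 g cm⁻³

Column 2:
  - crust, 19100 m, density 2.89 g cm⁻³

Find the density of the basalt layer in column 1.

Take the compensation level at the base of the deeper column (depth z_c below the surface of column 1) and equate Σ ρ_i t_i down to z_c; mantle fills any gap and the z_c terms cancel.
Column 1: 1210×ρ + 30100×2.731 + (z_c − 31310)×3.211
Column 2: 2720×0 + 19100×2.89 + (z_c − 2720 − 19100)×3.211
The z_c×3.211 term appears on both sides and cancels. Collect the known terms of each column as K = Σ(ρt)_known − 3.211 × (depth of known layers): K_1 = 82203.1 − 3.211×31310 = −18333.31; K_2 = 55199 − 3.211×(2720 + 19100) = −14865.02.
Balance: K_1 + 1210×ρ = K_2, so ρ = (K_2 − K_1)/1210 = 3468.29/1210 = 2.87 g cm⁻³.

2.87 g cm⁻³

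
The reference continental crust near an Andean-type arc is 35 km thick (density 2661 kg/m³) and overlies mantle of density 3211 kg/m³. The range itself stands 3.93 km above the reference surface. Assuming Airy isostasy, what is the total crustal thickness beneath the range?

57.9 km

Root depth r = h ρ_c / (ρ_m − ρ_c) = 3.93 km × 2661 / 550 = 19.01 km.
Total thickness = T + h + r = 35 km + 3.93 km + 19.01 km = 57.9 km.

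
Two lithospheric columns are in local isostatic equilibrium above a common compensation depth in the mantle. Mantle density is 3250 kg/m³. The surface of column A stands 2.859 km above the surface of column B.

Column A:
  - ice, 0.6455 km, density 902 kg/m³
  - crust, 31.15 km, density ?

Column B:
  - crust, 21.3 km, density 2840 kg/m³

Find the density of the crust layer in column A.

2720 kg/m³

Take the compensation level at the base of the deeper column (depth z_c below the surface of column A) and equate Σ ρ_i t_i down to z_c; mantle fills any gap and the z_c terms cancel.
Column A: 0.6455×902 + 31.15×ρ + (z_c − 31.7955)×3250
Column B: 2.859×0 + 21.3×2840 + (z_c − 2.859 − 21.3)×3250
The z_c×3250 term appears on both sides and cancels. Collect the known terms of each column as K = Σ(ρt)_known − 3250 × (depth of known layers): K_A = 582.241 − 3250×31.7955 = −102753.134; K_B = 60492 − 3250×(2.859 + 21.3) = −18024.75.
Balance: K_A + 31.15×ρ = K_B, so ρ = (K_B − K_A)/31.15 = 84728.4/31.15 = 2720 kg/m³.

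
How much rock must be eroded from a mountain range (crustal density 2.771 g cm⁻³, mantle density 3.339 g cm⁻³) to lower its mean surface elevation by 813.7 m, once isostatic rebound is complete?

4780 m

Net drop Δ = e − u = e − e ρ_c/ρ_m = e (ρ_m − ρ_c)/ρ_m.
e = Δ ρ_m/(ρ_m − ρ_c) = 813.7 m × 3.339/0.568 = 4780 m.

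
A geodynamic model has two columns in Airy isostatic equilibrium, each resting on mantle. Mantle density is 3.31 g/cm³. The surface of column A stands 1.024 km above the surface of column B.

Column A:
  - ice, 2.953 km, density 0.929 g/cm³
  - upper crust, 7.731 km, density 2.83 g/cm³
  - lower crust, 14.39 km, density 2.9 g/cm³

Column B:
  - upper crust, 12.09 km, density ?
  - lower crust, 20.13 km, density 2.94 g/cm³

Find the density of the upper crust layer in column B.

2.83 g/cm³

Take the compensation level at the base of the deeper column (depth z_c below the surface of column A) and equate Σ ρ_i t_i down to z_c; mantle fills any gap and the z_c terms cancel.
Column A: 2.953×0.929 + 7.731×2.83 + 14.39×2.9 + (z_c − 25.074)×3.31
Column B: 1.024×0 + 12.09×ρ + 20.13×2.94 + (z_c − 1.024 − 32.22)×3.31
The z_c×3.31 term appears on both sides and cancels. Collect the known terms of each column as K = Σ(ρt)_known − 3.31 × (depth of known layers): K_A = 66.353067 − 3.31×25.074 = −16.641873; K_B = 59.1822 − 3.31×(1.024 + 32.22) = −50.85544.
Balance: K_A = K_B + 12.09×ρ, so ρ = (K_A − K_B)/12.09 = 34.2136/12.09 = 2.83 g/cm³.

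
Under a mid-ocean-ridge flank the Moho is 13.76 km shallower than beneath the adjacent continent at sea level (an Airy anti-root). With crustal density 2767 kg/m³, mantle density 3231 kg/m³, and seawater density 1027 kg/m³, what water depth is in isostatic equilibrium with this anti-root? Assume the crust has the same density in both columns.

Replacing a thickness d of crust by seawater at the top must be balanced by replacing crust with mantle at the base: d (ρ_c − ρ_w) = a (ρ_m − ρ_c).
d = a (ρ_m − ρ_c)/(ρ_c − ρ_w) = 13.76 km × 464/1740 = 3.67 km.

3.67 km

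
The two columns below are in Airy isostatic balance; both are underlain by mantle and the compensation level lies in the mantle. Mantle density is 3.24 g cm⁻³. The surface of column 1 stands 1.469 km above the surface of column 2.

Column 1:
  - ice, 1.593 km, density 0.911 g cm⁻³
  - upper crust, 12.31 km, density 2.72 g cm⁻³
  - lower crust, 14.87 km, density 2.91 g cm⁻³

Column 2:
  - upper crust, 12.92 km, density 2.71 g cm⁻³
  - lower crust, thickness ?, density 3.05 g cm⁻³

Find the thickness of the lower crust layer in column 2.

18 km

Take the compensation level at the base of the deeper column (depth z_c below the surface of column 1) and equate Σ ρ_i t_i down to z_c; mantle fills any gap and the z_c terms cancel.
Column 1: 1.593×0.911 + 12.31×2.72 + 14.87×2.91 + (z_c − 28.773)×3.24
Column 2: 1.469×0 + 12.92×2.71 + x×3.05 + (z_c − 1.469 − 12.92 − x)×3.24
The z_c×3.24 term appears on both sides and cancels. Collect the known terms of each column as K = Σ(ρt)_known − 3.24 × (depth of known layers): K_1 = 78.206123 − 3.24×28.773 = −15.018397; K_2 = 35.0132 − 3.24×(1.469 + 12.92) = −11.60716.
Balance: K_1 = K_2 − x×(3.24 − 3.05), so x = (K_2 − K_1)/(3.24 − 3.05) = 3.41124/0.19 = 18 km.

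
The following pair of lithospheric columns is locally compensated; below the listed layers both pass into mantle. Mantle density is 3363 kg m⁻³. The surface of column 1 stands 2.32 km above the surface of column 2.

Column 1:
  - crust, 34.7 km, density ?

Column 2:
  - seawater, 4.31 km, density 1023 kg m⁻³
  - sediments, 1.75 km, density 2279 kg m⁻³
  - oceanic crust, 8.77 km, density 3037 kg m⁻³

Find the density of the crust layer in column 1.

2710 kg m⁻³

Take the compensation level at the base of the deeper column (depth z_c below the surface of column 1) and equate Σ ρ_i t_i down to z_c; mantle fills any gap and the z_c terms cancel.
Column 1: 34.7×ρ + (z_c − 34.7)×3363
Column 2: 2.32×0 + 4.31×1023 + 1.75×2279 + 8.77×3037 + (z_c − 2.32 − 14.83)×3363
The z_c×3363 term appears on both sides and cancels. Collect the known terms of each column as K = Σ(ρt)_known − 3363 × (depth of known layers): K_1 = 0 − 3363×34.7 = −116696.1; K_2 = 35031.87 − 3363×(2.32 + 14.83) = −22643.58.
Balance: K_1 + 34.7×ρ = K_2, so ρ = (K_2 − K_1)/34.7 = 94052.5/34.7 = 2710 kg m⁻³.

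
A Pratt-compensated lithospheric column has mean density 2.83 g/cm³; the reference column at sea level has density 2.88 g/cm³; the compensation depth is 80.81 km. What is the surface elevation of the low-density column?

ρ_ref D = ρ (D + h) → h = D (ρ_ref − ρ)/ρ.
h = 80.81 km × (2.88 − 2.83)/2.83 = 1.43 km.

1.43 km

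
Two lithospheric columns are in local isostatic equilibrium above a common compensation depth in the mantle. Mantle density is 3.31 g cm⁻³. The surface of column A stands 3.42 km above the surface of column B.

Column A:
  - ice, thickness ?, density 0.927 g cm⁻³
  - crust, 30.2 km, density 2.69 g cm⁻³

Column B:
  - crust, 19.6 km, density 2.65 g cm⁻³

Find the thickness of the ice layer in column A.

Take the compensation level at the base of the deeper column (depth z_c below the surface of column A) and equate Σ ρ_i t_i down to z_c; mantle fills any gap and the z_c terms cancel.
Column A: x×0.927 + 30.2×2.69 + (z_c − 30.2 − x)×3.31
Column B: 3.42×0 + 19.6×2.65 + (z_c − 3.42 − 19.6)×3.31
The z_c×3.31 term appears on both sides and cancels. Collect the known terms of each column as K = Σ(ρt)_known − 3.31 × (depth of known layers): K_A = 81.238 − 3.31×30.2 = −18.724; K_B = 51.94 − 3.31×(3.42 + 19.6) = −24.2562.
Balance: K_A − x×(3.31 − 0.927) = K_B, so x = (K_A − K_B)/(3.31 − 0.927) = 5.5322/2.383 = 2.32 km.

2.32 km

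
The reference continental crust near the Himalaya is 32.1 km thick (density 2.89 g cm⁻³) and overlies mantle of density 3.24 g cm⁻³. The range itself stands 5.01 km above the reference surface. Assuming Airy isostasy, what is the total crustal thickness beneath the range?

78.5 km

Root depth r = h ρ_c / (ρ_m − ρ_c) = 5.01 km × 2.89 / 0.35 = 41.37 km.
Total thickness = T + h + r = 32.1 km + 5.01 km + 41.37 km = 78.5 km.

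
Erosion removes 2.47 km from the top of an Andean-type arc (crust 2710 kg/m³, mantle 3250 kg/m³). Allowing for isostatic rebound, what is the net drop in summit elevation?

0.41 km

Rebound u = e ρ_c/ρ_m = 2.47 km × 2710/3250 = 2.06 km.
Net surface drop = e − u = 2.47 km − 2.06 km = e (ρ_m − ρ_c)/ρ_m = 0.41 km.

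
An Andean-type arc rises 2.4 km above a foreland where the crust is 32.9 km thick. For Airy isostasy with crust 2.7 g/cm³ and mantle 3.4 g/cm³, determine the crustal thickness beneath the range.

Root depth r = h ρ_c / (ρ_m − ρ_c) = 2.4 km × 2.7 / 0.7 = 9.257 km.
Total thickness = T + h + r = 32.9 km + 2.4 km + 9.257 km = 44.6 km.

44.6 km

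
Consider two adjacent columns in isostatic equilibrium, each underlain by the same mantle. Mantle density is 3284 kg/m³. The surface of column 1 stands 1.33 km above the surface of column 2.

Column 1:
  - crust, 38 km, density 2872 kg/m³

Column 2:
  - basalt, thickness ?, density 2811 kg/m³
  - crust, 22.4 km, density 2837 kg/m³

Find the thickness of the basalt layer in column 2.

Take the compensation level at the base of the deeper column (depth z_c below the surface of column 1) and equate Σ ρ_i t_i down to z_c; mantle fills any gap and the z_c terms cancel.
Column 1: 38×2872 + (z_c − 38)×3284
Column 2: 1.33×0 + x×2811 + 22.4×2837 + (z_c − 1.33 − 22.4 − x)×3284
The z_c×3284 term appears on both sides and cancels. Collect the known terms of each column as K = Σ(ρt)_known − 3284 × (depth of known layers): K_1 = 109136 − 3284×38 = −15656; K_2 = 63548.8 − 3284×(1.33 + 22.4) = −14380.52.
Balance: K_1 = K_2 − x×(3284 − 2811), so x = (K_2 − K_1)/(3284 − 2811) = 1275.48/473 = 2.7 km.

2.7 km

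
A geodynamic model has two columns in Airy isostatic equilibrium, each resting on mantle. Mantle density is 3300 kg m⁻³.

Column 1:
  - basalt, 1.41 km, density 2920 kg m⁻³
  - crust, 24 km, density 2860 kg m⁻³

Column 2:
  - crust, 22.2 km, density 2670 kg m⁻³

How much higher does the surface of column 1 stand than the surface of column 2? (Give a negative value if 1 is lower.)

For any compensation level in the mantle, the mantle terms cancel and isostasy reduces to e = (Σt_1 − Σt_2) − (Σ(ρt)_1 − Σ(ρt)_2) / ρ_m.
Σt_1 = 25.41 km; Σt_2 = 22.2 km; Σ(ρt)_1 = 72757.2; Σ(ρt)_2 = 59274 (in km·kg m⁻³).
e = (25.41 − 22.2) − (72757.2 − 59274) / 3300 = −0.876 km.

−0.876 km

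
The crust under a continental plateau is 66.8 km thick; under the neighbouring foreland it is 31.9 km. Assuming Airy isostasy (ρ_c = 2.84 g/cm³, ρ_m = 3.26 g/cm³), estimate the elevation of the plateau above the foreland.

4.5 km

Excess crust Δ = 66.8 km − 31.9 km = 34.9 km, split between elevation h and root r with h + r = Δ.
Airy balance ρ_c h = (ρ_m − ρ_c) r gives r = h ρ_c/(ρ_m − ρ_c), so h (1 + ρ_c/(ρ_m − ρ_c)) = Δ, i.e. h = Δ (ρ_m − ρ_c)/ρ_m.
h = 34.9 km × 0.42/3.26 = 4.5 km.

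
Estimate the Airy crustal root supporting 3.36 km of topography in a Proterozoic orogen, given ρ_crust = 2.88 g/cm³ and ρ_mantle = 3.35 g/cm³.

By Archimedes' principle applied to the lithosphere: the weight of the topography is balanced by the buoyancy of the root, ρ_c h = (ρ_m − ρ_c) r.
r = h · ρ_c / (ρ_m − ρ_c) = 3.36 km × 2.88 / (3.35 − 2.88) = 20.6 km.

20.6 km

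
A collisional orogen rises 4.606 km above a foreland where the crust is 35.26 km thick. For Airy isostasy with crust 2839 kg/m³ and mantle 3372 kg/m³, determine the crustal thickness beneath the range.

64.4 km

Root depth r = h ρ_c / (ρ_m − ρ_c) = 4.606 km × 2839 / 533 = 24.53 km.
Total thickness = T + h + r = 35.26 km + 4.606 km + 24.53 km = 64.4 km.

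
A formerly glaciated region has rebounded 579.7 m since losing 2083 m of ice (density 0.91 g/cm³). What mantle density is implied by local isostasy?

ρ_m = ρ_ice t / u = 0.91 × 2083 m/579.7 m = 3.27 g/cm³.

3.27 g/cm³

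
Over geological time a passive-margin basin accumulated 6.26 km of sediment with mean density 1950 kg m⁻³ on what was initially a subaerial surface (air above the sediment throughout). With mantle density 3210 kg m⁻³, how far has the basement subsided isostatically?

Subaerial load: s = t ρ_sed / ρ_m = 6.26 km × 1950/3210 = 3.8 km.

3.8 km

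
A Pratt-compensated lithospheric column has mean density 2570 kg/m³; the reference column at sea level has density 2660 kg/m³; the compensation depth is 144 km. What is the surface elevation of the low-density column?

5.04 km

ρ_ref D = ρ (D + h) → h = D (ρ_ref − ρ)/ρ.
h = 144 km × (2660 − 2570)/2570 = 5.04 km.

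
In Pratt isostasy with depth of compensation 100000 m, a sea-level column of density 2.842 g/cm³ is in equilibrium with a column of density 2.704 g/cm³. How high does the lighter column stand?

5100 m

ρ_ref D = ρ (D + h) → h = D (ρ_ref − ρ)/ρ.
h = 100000 m × (2.842 − 2.704)/2.704 = 5100 m.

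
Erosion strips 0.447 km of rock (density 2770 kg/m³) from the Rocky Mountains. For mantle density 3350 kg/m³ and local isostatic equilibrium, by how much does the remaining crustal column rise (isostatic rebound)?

Unloading: uplift u = e ρ_c/ρ_m = 0.447 km × 2770/3350 = 0.37 km.

0.37 km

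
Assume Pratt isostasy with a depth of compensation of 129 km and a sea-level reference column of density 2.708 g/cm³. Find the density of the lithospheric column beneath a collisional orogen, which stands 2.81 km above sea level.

Pratt balance: ρ_ref D = ρ (D + h).
ρ = ρ_ref D/(D + h) = 2.708 × 129 km/(129 km + 2.81 km) = 2.65 g/cm³.

2.65 g/cm³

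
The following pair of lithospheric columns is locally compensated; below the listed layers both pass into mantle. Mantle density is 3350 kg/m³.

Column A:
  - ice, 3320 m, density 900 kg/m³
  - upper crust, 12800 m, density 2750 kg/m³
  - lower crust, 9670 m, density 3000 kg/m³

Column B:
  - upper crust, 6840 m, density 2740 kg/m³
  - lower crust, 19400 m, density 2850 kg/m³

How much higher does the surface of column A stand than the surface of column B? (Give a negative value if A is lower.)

1590 m

For any compensation level in the mantle, the mantle terms cancel and isostasy reduces to e = (Σt_A − Σt_B) − (Σ(ρt)_A − Σ(ρt)_B) / ρ_m.
Σt_A = 25790 m; Σt_B = 26240 m; Σ(ρt)_A = 67198000; Σ(ρt)_B = 74031600 (in m·kg/m³).
e = (25790 − 26240) − (67198000 − 74031600) / 3350 = 1590 m.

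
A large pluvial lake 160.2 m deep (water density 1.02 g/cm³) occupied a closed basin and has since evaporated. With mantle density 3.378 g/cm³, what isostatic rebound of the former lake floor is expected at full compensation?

u = d ρ_w/ρ_m = 160.2 m × 1.02/3.378 = 48.4 m.

48.4 m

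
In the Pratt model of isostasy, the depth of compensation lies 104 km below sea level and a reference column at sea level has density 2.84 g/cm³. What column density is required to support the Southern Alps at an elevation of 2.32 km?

Pratt balance: ρ_ref D = ρ (D + h).
ρ = ρ_ref D/(D + h) = 2.84 × 104 km/(104 km + 2.32 km) = 2.78 g/cm³.

2.78 g/cm³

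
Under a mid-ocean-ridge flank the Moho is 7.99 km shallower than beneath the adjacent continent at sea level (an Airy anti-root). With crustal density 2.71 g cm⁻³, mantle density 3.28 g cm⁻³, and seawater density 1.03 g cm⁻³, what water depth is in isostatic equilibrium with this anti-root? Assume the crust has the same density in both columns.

2.71 km

Replacing a thickness d of crust by seawater at the top must be balanced by replacing crust with mantle at the base: d (ρ_c − ρ_w) = a (ρ_m − ρ_c).
d = a (ρ_m − ρ_c)/(ρ_c − ρ_w) = 7.99 km × 0.57/1.68 = 2.71 km.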